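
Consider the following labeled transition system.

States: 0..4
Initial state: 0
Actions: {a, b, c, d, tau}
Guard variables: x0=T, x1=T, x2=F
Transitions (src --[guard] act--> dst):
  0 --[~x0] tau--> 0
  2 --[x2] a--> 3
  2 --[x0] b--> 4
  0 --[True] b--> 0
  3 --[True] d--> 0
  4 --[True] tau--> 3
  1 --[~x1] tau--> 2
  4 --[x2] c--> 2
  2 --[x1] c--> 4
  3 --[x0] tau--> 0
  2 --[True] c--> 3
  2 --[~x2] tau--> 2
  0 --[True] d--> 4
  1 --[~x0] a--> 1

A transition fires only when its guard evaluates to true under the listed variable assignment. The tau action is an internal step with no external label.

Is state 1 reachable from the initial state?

Answer: UNREACHABLE

Analysis:
After dropping false guards: 9 live edges.
Layer 0: {0}
Layer 1: {4}  cumulative {0,4}
Layer 2: {3}  cumulative {0,3,4}
R = {0,3,4}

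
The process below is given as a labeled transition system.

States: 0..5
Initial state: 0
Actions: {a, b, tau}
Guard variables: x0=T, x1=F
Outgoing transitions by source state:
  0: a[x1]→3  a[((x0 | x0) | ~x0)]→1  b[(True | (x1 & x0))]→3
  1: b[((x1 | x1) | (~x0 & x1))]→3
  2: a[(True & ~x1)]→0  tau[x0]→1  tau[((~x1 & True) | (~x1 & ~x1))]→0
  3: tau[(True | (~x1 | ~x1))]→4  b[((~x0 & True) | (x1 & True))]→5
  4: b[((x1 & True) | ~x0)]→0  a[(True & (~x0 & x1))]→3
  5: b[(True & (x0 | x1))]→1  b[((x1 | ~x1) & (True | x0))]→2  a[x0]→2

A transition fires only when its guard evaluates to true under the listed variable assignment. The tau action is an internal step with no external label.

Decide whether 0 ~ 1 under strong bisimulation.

Compute ~ classes (split until stable):
  π0 = {{0,1,2,3,4,5}}
  π1 = {{0,5},{1,4},{2},{3}}
  π2 = {{0},{1,4},{2},{3},{5}}
stable after 3 split(s): 5 block(s)
class of 0: {0}; class of 1: {1,4}

Answer: NOT BISIMILAR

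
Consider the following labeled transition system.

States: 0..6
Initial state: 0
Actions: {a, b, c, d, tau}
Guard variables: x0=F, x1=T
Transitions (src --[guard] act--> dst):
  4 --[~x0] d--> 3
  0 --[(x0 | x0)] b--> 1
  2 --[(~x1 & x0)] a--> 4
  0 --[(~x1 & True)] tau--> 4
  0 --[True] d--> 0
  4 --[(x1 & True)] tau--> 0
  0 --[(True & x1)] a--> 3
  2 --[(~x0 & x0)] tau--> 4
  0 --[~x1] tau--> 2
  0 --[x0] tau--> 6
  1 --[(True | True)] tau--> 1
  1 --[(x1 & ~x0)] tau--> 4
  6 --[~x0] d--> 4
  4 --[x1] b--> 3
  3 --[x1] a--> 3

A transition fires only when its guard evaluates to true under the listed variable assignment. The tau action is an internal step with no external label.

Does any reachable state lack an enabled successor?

R = {0,3}
  0: a→3  d→0  [2 exit(s)]
  3: a→3  [1 exit(s)]

Answer: DEADLOCK-FREE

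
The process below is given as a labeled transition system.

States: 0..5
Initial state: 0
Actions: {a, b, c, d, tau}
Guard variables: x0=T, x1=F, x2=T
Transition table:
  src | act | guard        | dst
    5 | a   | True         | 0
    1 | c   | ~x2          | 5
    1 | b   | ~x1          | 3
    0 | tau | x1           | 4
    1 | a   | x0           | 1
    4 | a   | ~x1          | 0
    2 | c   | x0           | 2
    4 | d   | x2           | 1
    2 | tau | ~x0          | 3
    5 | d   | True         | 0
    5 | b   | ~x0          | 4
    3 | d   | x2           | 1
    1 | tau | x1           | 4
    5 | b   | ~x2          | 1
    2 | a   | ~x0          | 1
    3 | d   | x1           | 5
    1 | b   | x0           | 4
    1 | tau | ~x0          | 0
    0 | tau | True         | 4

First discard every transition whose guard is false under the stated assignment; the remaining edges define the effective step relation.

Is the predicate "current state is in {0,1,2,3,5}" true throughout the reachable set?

Answer: INVARIANT VIOLATED at state 4

Analysis:
Safe = {0,1,2,3,5}
Reach set: {0,1,3,4}
  0: ok
  1: ok
  3: ok
  4: outside
reach 4 via tau — violates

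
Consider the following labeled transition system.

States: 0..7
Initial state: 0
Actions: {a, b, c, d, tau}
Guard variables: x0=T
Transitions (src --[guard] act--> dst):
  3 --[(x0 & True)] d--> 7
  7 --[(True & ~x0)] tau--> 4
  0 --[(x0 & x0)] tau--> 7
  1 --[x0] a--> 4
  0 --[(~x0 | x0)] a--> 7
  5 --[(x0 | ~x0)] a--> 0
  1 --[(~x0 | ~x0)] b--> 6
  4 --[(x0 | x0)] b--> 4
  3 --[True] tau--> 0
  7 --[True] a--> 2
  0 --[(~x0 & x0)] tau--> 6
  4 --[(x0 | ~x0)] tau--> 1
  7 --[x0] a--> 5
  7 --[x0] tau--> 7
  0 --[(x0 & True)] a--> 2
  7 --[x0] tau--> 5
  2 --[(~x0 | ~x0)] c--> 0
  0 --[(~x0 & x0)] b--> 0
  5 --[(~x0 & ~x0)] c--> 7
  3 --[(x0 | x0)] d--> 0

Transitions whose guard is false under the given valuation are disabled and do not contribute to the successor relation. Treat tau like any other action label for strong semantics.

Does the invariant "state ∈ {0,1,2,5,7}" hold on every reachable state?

Inv-set: {0,1,2,5,7}
R = {0,2,5,7}
  0: ok
  2: ok
  5: ok
  7: ok

Answer: INVARIANT HOLDS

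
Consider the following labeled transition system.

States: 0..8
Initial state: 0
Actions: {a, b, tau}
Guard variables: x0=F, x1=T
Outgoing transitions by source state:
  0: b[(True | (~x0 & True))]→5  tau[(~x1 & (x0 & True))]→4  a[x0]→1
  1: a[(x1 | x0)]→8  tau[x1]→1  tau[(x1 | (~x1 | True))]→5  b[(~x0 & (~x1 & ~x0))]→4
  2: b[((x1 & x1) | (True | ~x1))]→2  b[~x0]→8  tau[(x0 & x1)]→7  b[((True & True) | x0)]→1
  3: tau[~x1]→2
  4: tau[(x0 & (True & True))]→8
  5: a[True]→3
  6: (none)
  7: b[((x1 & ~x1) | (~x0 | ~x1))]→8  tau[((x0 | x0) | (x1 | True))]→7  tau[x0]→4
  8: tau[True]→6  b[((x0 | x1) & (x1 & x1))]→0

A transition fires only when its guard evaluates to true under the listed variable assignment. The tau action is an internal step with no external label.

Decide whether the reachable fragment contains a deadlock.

Reachable = {0,3,5}
  0: b→5  [deg 1]
  3: ∅  [STUCK]
  5: a→3  [deg 1]
Path to 3: b·a

Answer: DEADLOCK at state 3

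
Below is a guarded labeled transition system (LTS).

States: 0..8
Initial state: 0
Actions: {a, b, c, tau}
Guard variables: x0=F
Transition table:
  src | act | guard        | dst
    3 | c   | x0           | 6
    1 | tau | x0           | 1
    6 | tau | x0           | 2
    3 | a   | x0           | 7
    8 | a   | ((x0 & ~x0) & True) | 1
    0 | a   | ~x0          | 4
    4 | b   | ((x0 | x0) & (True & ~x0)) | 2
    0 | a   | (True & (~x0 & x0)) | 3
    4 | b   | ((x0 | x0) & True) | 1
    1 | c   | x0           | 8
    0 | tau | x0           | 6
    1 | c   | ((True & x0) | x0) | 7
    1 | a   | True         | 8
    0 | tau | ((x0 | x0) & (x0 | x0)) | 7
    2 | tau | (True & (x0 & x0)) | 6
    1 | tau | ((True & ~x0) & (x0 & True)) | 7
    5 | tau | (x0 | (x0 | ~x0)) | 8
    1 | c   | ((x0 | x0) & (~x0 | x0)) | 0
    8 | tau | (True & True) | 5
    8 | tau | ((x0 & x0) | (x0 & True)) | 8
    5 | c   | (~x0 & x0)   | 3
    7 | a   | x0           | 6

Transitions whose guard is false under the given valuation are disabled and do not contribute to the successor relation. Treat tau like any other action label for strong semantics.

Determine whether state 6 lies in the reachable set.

Answer: UNREACHABLE

Analysis:
After dropping false guards: 4 live edges.
L0 = {0}
L1 = {4}  now seen {0,4}
Reach set: {0,4}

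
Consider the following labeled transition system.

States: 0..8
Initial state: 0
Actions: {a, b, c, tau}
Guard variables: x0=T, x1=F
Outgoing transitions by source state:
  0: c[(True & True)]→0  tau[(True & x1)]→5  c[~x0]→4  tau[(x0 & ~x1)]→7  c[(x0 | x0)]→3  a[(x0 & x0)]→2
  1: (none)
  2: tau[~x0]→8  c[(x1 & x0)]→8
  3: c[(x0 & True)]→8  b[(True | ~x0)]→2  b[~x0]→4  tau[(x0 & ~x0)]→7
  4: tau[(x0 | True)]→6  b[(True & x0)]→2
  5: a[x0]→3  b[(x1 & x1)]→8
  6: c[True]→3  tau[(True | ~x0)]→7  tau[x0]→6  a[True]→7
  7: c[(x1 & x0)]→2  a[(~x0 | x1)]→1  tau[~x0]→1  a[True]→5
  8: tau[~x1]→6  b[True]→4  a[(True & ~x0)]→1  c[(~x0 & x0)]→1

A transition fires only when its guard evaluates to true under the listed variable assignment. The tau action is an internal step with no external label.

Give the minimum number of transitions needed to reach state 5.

Breadth-first toward 5:
  L0 = {0}
  L1 = {2,3,7}
  L2 = {5,8}
depth(5)=2, e.g. tau·a

Answer: 2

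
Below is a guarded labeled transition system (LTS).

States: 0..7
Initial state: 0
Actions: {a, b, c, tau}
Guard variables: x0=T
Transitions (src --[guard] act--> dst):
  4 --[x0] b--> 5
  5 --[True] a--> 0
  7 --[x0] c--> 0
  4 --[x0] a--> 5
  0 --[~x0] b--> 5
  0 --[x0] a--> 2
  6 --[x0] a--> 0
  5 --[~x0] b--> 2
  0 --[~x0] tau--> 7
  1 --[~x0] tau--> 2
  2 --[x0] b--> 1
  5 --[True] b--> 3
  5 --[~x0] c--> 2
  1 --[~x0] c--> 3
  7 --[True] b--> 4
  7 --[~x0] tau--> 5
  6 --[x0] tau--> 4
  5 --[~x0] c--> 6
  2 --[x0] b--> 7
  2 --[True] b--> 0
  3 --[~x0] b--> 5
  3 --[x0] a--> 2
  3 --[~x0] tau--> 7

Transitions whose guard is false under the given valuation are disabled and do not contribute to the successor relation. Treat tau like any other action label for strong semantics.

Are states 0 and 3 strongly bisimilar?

Compute ~ classes (split until stable):
  round 0: {{0,1,2,3,4,5,6,7}}
  round 1: {{0,3},{1},{2},{4,5},{6},{7}}
  round 2: {{0,3},{1},{2},{4},{5},{6},{7}}
stable after 3 split(s): 7 block(s)
class of 0: {0,3}; class of 3: {0,3}

Answer: BISIMILAR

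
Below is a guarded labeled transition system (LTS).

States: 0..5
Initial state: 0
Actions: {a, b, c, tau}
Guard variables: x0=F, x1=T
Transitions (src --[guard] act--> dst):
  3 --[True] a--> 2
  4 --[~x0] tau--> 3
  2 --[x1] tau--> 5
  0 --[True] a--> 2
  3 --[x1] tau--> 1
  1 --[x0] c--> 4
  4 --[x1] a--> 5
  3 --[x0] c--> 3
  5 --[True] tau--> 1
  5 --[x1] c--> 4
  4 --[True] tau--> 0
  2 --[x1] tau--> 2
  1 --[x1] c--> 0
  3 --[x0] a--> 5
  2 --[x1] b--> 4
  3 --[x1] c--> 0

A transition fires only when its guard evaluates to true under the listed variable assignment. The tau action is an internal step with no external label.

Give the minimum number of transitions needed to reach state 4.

Answer: 2

Analysis:
Breadth-first toward 4:
  depth 0: {0}
  depth 1: {2}
  depth 2: {4,5}
depth(4)=2, e.g. a·b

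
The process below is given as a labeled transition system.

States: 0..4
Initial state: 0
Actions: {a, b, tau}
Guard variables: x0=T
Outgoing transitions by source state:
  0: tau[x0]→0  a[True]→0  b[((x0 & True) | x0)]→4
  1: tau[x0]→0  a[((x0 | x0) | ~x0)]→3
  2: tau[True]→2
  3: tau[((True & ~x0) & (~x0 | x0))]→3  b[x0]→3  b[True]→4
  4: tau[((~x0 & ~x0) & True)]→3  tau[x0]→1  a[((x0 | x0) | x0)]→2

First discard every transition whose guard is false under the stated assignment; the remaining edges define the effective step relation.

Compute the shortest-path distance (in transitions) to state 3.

Breadth-first toward 3:
  depth 0: {0}
  depth 1: {4}
  depth 2: {1,2}
  depth 3: {3}
3 enters at depth 3; path b·tau·a

Answer: 3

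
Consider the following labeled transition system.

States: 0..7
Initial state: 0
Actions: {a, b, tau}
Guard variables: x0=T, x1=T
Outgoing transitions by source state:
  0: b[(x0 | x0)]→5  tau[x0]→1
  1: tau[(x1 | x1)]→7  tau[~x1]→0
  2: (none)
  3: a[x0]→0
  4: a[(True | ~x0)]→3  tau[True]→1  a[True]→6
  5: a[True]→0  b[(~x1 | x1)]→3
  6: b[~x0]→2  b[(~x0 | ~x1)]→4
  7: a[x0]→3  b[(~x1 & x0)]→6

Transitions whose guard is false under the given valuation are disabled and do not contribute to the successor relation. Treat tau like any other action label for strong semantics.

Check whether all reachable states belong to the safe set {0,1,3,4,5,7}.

Answer: INVARIANT HOLDS

Trace:
Allowed set {0,1,3,4,5,7}
Reach set: {0,1,3,5,7}
  0: ✓
  1: ✓
  3: ✓
  5: ✓
  7: ✓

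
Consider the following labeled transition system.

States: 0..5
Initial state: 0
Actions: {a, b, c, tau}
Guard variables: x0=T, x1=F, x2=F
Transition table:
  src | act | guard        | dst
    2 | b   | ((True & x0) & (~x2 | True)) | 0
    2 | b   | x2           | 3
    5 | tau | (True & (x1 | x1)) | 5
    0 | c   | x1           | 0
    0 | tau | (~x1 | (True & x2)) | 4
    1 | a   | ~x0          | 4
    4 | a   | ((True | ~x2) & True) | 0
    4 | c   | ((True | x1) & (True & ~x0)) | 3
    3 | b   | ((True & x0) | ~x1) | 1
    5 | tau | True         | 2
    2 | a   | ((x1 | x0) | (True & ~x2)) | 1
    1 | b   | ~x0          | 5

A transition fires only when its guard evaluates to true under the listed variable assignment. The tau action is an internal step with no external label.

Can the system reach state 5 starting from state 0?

Answer: UNREACHABLE

Trace:
Guard filter leaves 6 enabled edge(s).
depth 0: {0}
depth 1: {4}  total {0,4}
Reach set: {0,4}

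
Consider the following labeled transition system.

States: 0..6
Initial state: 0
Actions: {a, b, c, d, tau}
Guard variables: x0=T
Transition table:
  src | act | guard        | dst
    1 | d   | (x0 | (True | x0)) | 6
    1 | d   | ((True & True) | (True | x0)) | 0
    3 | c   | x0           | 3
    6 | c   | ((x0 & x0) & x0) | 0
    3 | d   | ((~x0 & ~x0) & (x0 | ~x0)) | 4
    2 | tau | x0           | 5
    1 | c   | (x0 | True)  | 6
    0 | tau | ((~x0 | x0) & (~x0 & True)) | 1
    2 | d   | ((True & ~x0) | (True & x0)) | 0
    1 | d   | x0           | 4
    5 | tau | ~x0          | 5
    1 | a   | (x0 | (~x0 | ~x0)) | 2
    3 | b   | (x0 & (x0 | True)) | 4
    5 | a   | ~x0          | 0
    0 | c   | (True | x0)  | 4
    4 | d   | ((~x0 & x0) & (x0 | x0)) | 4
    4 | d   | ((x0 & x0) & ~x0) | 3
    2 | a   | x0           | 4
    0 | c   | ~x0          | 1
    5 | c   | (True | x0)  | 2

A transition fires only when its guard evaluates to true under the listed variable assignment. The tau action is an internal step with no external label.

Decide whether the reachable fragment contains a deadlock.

Reach set: {0,4}
  0: c→4  [deg 1]
  4: ∅  [no exit]
witness 4: c

Answer: DEADLOCK at state 4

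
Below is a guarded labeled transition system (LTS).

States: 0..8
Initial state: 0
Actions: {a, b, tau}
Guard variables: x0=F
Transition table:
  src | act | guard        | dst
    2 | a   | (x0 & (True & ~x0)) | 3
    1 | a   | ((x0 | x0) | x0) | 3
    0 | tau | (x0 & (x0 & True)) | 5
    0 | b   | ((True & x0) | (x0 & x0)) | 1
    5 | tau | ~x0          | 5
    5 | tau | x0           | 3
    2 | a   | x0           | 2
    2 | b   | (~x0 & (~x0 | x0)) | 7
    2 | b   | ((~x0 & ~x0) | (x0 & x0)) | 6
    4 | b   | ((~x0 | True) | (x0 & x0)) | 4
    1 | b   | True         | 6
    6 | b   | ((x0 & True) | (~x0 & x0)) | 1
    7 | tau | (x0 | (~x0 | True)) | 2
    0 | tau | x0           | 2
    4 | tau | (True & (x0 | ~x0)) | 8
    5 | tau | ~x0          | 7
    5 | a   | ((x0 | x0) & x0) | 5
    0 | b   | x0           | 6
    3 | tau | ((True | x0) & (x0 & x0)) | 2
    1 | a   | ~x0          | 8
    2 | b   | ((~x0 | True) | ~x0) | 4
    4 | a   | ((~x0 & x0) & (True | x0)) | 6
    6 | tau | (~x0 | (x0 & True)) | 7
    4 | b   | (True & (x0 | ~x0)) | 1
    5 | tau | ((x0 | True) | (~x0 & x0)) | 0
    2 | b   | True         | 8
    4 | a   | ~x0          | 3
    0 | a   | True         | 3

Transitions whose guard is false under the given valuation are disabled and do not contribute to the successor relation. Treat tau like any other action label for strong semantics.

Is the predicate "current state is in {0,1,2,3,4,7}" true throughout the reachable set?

Allowed set {0,1,2,3,4,7}
Reachable = {0,3}
  0: safe
  3: safe

Answer: INVARIANT HOLDS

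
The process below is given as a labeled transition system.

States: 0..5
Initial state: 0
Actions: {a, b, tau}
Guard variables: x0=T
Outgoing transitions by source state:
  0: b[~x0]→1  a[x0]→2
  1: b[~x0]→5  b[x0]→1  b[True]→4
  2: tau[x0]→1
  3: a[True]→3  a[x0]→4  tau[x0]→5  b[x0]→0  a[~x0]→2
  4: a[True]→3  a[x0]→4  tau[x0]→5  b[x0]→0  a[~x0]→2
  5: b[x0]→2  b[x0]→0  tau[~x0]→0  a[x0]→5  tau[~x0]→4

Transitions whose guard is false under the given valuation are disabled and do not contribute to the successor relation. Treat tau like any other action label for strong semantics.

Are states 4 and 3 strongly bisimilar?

Answer: BISIMILAR

Working:
Bisimulation quotient by refinement:
  P[0] = {{0,1,2,3,4,5}}
  P[1] = {{0},{1},{2},{3,4},{5}}
stable after 2 split(s): 5 block(s)
4∈{3,4}, 3∈{3,4}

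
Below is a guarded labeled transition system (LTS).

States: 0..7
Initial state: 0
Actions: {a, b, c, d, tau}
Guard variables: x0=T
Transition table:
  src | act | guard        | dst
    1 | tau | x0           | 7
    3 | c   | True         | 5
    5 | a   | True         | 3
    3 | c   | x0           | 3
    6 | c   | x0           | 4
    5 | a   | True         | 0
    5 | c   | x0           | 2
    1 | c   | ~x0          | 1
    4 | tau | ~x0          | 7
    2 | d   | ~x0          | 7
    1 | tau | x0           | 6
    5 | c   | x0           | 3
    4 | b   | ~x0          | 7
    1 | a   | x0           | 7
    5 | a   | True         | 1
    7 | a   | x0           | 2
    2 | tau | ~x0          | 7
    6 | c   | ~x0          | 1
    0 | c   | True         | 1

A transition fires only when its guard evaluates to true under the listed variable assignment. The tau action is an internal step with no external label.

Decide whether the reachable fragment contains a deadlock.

R = {0,1,2,4,6,7}
  0: c→1  [1 exit(s)]
  1: a→7  tau→6  tau→7  [3 exit(s)]
  2: ∅  [STUCK]
  4: ∅  [STUCK]
  6: c→4  [1 exit(s)]
  7: a→2  [1 exit(s)]
witness 2: c·tau·a

Answer: DEADLOCK at state 2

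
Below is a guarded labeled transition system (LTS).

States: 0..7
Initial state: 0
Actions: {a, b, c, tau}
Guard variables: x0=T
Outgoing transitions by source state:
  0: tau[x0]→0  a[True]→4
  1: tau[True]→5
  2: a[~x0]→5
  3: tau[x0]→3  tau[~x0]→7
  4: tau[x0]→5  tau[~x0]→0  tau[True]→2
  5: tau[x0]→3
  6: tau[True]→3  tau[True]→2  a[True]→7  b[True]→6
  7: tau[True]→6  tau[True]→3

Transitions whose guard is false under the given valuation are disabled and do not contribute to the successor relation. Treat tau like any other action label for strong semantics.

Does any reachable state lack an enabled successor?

Answer: DEADLOCK at state 2

Analysis:
Reach set: {0,2,3,4,5}
  0: a→4  tau→0  [deg 2]
  2: ∅  [deadlock]
  3: tau→3  [deg 1]
  4: tau→2  tau→5  [deg 2]
  5: tau→3  [deg 1]
witness 2: a·tau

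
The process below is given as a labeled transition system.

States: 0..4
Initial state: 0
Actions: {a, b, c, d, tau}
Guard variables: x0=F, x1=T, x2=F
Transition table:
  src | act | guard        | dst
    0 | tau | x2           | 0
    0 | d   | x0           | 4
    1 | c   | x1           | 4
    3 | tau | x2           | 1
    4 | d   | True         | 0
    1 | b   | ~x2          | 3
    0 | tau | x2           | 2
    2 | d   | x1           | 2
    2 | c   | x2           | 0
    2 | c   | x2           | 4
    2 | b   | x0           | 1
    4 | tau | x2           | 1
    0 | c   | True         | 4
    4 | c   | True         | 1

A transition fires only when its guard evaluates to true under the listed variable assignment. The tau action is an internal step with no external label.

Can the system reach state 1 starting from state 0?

Answer: REACHABLE

Analysis:
Guard filter leaves 6 enabled edge(s).
L0 = {0}
L1 = {4}  total {0,4}
L2 = {1}  total {0,1,4}
L3 = {3}  total {0,1,3,4}
R = {0,1,3,4}
trace reaching 1: c·c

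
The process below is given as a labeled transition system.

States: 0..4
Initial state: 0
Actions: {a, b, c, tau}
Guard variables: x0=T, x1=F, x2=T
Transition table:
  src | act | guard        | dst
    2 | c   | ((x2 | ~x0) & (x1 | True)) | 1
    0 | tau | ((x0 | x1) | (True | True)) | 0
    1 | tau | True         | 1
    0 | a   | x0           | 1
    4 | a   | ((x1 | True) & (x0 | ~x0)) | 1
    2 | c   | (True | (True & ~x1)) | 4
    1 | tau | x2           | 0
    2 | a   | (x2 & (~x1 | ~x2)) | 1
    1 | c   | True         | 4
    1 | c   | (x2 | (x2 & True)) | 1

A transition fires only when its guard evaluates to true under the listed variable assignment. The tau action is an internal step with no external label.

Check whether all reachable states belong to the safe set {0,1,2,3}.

Answer: INVARIANT VIOLATED at state 4

Working:
Allowed set {0,1,2,3}
R = {0,1,4}
  0: safe
  1: safe
  4: ✗ unsafe
counterexample path to 4: a·c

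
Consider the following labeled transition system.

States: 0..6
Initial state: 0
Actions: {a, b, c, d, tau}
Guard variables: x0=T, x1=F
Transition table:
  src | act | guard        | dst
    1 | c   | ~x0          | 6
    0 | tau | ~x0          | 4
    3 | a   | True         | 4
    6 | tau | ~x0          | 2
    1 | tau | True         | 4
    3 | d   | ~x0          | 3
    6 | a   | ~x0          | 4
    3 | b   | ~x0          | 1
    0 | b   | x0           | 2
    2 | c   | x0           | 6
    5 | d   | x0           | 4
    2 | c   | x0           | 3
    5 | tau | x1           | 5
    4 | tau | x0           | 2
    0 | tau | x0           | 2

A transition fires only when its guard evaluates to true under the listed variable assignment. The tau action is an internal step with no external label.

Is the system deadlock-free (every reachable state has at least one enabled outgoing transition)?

R = {0,2,3,4,6}
  0: b→2  tau→2  [2 out]
  2: c→3  c→6  [2 out]
  3: a→4  [1 out]
  4: tau→2  [1 out]
  6: ∅  [STUCK]
witness 6: b·c

Answer: DEADLOCK at state 6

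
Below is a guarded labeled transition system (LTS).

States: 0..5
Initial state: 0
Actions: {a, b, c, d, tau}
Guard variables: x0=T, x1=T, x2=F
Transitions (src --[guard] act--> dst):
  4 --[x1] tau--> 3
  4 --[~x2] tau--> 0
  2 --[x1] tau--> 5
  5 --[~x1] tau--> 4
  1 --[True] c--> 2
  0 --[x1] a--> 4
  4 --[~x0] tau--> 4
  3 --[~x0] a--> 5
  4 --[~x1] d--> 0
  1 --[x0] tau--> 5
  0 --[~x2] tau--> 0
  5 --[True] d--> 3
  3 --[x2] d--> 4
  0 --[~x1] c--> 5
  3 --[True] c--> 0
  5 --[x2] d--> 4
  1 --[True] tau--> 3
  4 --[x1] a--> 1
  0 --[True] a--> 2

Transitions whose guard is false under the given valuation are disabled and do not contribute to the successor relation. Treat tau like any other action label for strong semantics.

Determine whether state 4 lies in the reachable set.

Guard filter leaves 12 enabled edge(s).
Layer 0: {0}
Layer 1: {2,4}  cumulative {0,2,4}
Layer 2: {1,3,5}  cumulative {0,1,2,3,4,5}
R = {0,1,2,3,4,5}
witness 4: a

Answer: REACHABLE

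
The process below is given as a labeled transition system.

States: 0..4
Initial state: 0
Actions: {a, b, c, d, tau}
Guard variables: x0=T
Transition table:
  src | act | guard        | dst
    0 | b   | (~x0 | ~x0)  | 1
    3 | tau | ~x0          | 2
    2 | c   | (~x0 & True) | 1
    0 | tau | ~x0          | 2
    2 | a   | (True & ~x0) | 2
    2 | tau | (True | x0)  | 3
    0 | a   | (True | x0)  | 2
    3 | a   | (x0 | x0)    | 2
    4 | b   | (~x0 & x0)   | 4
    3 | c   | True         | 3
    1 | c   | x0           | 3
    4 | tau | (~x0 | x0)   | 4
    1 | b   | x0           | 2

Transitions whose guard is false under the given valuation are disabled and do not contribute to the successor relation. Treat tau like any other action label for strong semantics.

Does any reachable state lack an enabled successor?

R = {0,2,3}
  0: a→2  [1 out]
  2: tau→3  [1 out]
  3: a→2  c→3  [2 out]

Answer: DEADLOCK-FREE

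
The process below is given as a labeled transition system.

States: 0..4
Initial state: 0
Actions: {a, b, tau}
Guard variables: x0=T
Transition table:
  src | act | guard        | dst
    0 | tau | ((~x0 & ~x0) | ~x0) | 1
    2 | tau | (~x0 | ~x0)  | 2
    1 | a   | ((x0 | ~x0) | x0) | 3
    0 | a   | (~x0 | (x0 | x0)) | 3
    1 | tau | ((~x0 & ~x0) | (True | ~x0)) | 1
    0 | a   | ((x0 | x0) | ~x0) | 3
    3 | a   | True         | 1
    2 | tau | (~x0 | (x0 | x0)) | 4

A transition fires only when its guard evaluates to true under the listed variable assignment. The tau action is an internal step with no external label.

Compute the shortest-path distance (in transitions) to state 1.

Breadth-first toward 1:
  L0 = {0}
  L1 = {3}
  L2 = {1}
depth(1)=2, e.g. a·a

Answer: 2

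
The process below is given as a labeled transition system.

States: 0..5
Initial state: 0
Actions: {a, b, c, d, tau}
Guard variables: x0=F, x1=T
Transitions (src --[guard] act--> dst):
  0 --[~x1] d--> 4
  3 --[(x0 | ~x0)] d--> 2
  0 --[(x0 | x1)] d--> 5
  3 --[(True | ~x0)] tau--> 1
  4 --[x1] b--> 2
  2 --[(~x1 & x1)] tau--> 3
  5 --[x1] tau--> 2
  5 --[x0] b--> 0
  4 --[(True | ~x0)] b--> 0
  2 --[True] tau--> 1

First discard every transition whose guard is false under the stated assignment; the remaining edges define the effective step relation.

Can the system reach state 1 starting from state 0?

7 transition(s) survive guard evaluation.
L0 = {0}
L1 = {5}  total {0,5}
L2 = {2}  total {0,2,5}
L3 = {1}  total {0,1,2,5}
Reach set: {0,1,2,5}
witness 1: d·tau·tau

Answer: REACHABLE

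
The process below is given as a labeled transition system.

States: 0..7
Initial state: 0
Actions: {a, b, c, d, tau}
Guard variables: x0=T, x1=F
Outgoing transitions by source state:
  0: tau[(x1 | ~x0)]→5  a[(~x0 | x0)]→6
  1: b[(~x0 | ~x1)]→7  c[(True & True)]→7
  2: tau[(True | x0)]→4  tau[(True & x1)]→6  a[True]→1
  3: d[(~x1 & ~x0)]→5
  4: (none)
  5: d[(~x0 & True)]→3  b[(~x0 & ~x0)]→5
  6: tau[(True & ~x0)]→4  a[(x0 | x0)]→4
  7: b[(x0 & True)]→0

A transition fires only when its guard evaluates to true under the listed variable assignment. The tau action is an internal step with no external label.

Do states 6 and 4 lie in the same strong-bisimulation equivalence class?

Answer: NOT BISIMILAR

Trace:
Compute ~ classes (split until stable):
  round 0: {{0,1,2,3,4,5,6,7}}
  round 1: {{0,6},{1},{2},{3,4,5},{7}}
  round 2: {{0},{1},{2},{3,4,5},{6},{7}}
Fixed point at round 3; 6 class(es).
[6]={6}  [4]={3,4,5}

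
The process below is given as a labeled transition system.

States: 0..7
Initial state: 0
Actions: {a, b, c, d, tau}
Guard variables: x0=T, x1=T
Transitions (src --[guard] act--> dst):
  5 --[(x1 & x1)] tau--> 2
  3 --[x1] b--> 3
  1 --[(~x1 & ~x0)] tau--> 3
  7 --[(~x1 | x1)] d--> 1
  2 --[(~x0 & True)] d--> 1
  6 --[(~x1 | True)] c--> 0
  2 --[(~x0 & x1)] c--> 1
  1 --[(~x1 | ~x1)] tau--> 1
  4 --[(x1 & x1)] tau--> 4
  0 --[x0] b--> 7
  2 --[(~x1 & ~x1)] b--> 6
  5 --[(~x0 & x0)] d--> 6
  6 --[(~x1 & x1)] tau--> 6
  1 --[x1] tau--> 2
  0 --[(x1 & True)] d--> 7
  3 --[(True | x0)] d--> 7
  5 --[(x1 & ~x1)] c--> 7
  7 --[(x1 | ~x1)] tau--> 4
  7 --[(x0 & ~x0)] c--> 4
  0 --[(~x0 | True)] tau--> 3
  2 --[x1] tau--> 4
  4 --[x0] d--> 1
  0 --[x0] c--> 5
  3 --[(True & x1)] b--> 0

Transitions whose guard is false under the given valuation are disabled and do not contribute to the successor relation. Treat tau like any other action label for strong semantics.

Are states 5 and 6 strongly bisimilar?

Answer: NOT BISIMILAR

Trace:
Refine partition for ~:
  π0 = {{0,1,2,3,4,5,6,7}}
  π1 = {{0},{1,2,5},{3},{4,7},{6}}
  π2 = {{0},{1,5},{2},{3},{4,7},{6}}
Fixed point at round 3; 6 class(es).
[5]={1,5}  [6]={6}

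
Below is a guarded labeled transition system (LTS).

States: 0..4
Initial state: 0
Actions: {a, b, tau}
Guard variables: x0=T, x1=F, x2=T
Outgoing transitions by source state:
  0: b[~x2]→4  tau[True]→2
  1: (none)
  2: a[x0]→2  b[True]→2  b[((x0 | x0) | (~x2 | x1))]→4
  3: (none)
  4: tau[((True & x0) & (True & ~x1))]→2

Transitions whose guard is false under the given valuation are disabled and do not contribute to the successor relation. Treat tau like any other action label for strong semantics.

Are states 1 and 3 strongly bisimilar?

Answer: BISIMILAR

Trace:
Compute ~ classes (split until stable):
  P[0] = {{0,1,2,3,4}}
  P[1] = {{0,4},{1,3},{2}}
stable after 2 split(s): 3 block(s)
1∈{1,3}, 3∈{1,3}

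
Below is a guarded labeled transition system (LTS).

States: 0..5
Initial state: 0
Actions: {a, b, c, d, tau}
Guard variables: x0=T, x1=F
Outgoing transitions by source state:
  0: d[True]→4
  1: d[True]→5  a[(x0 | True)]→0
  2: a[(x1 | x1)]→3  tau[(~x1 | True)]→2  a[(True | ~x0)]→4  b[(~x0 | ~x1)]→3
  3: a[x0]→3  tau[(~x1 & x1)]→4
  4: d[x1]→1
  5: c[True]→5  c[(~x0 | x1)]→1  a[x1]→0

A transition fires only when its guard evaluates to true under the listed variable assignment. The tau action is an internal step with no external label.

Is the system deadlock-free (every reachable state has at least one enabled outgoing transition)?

R = {0,4}
  0: d→4  [1 out]
  4: ∅  [deadlock]
witness 4: d

Answer: DEADLOCK at state 4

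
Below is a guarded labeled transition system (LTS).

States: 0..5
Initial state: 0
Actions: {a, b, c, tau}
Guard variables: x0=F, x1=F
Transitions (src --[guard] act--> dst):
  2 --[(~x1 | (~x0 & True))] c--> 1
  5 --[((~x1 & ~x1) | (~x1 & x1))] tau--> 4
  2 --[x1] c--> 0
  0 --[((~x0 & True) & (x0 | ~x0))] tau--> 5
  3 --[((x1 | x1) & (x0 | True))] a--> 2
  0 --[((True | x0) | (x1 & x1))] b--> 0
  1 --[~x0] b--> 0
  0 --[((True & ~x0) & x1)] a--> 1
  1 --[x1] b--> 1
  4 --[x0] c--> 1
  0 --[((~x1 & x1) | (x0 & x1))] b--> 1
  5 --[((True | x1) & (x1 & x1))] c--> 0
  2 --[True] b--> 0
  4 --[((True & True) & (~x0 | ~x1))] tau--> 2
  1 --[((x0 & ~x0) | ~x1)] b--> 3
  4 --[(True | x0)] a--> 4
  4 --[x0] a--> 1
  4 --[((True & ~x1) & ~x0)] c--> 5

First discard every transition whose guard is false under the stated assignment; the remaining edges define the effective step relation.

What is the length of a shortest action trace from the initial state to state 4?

Breadth-first toward 4:
  L0 = {0}
  L1 = {5}
  L2 = {4}
first hit 4 at d=2 via tau·tau

Answer: 2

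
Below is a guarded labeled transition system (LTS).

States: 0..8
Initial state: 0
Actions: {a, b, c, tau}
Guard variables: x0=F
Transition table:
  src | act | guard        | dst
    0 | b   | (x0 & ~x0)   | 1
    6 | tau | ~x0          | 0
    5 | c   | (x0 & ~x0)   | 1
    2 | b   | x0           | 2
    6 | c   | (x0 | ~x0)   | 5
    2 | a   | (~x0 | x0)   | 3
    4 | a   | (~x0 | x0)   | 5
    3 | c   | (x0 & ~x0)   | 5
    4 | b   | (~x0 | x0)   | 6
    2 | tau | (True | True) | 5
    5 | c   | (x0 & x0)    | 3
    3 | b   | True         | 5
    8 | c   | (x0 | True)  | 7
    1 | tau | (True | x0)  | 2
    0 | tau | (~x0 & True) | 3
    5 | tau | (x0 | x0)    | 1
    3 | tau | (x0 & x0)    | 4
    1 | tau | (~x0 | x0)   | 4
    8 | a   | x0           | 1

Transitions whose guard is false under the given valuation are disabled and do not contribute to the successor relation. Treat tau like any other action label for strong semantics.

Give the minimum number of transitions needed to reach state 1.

Layered search for 1:
  Layer 0: {0}
  Layer 1: {3}
  Layer 2: {5}
1 never appears.

Answer: UNREACHABLE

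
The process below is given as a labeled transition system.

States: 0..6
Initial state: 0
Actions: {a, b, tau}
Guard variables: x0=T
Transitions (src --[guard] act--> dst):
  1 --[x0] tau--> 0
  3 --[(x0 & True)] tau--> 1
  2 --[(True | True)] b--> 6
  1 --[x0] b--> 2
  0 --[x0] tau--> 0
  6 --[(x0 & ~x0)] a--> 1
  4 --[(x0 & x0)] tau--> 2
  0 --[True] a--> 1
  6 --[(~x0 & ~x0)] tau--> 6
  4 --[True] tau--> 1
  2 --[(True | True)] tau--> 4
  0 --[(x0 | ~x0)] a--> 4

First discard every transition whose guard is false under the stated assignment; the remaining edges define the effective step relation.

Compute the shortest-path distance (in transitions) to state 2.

Answer: 2

Trace:
Layered search for 2:
  L0 = {0}
  L1 = {1,4}
  L2 = {2}
2 enters at depth 2; path a·b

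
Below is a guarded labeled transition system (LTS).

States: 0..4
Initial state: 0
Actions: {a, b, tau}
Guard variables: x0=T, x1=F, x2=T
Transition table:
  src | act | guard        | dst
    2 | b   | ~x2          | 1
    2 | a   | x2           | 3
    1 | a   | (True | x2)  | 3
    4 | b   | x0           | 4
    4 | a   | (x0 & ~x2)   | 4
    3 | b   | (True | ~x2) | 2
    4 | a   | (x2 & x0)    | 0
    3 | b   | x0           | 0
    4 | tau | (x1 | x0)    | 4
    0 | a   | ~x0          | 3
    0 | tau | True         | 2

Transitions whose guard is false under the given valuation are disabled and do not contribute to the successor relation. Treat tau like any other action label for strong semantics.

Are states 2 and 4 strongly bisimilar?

Answer: NOT BISIMILAR

Trace:
Refine partition for ~:
  π0 = {{0,1,2,3,4}}
  π1 = {{0},{1,2},{3},{4}}
4 equivalence class(es) (converged in 2)
2∈{1,2}, 4∈{4}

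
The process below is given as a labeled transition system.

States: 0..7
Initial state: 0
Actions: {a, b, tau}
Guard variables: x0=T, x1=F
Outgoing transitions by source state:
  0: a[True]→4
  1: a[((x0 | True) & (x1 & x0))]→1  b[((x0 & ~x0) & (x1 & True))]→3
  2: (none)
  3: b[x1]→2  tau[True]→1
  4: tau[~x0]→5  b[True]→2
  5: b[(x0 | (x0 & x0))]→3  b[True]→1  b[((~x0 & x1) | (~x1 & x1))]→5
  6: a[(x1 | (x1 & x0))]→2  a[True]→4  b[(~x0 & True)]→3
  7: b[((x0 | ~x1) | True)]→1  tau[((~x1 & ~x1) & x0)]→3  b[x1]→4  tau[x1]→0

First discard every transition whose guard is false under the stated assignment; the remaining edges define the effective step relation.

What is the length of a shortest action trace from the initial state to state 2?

Breadth-first toward 2:
  depth 0: {0}
  depth 1: {4}
  depth 2: {2}
depth(2)=2, e.g. a·b

Answer: 2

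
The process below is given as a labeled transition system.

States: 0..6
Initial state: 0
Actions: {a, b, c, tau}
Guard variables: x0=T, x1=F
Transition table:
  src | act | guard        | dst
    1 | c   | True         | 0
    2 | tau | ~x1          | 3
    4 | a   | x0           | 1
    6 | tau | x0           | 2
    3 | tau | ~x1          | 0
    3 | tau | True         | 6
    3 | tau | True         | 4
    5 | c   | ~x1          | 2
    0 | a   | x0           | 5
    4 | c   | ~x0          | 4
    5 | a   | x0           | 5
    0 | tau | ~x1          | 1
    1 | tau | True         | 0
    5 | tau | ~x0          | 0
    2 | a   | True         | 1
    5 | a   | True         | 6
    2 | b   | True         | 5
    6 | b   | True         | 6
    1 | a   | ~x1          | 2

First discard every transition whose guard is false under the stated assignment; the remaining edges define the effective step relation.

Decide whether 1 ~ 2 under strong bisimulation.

Bisimulation quotient by refinement:
  P[0] = {{0,1,2,3,4,5,6}}
  P[1] = {{0},{1},{2},{3},{4},{5},{6}}
7 equivalence class(es) (converged in 2)
[1]={1}  [2]={2}

Answer: NOT BISIMILAR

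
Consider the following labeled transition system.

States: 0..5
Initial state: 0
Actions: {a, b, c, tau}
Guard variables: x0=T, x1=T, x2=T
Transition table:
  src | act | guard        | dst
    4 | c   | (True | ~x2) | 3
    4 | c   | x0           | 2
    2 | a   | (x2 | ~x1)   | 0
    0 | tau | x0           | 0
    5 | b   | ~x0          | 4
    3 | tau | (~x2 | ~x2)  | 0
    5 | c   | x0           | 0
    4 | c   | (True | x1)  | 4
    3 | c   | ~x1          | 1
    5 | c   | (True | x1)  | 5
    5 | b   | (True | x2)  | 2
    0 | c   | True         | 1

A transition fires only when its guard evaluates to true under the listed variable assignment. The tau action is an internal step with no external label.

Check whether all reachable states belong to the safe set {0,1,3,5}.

Answer: INVARIANT HOLDS

Analysis:
Safe = {0,1,3,5}
Reach set: {0,1}
  0: ok
  1: ok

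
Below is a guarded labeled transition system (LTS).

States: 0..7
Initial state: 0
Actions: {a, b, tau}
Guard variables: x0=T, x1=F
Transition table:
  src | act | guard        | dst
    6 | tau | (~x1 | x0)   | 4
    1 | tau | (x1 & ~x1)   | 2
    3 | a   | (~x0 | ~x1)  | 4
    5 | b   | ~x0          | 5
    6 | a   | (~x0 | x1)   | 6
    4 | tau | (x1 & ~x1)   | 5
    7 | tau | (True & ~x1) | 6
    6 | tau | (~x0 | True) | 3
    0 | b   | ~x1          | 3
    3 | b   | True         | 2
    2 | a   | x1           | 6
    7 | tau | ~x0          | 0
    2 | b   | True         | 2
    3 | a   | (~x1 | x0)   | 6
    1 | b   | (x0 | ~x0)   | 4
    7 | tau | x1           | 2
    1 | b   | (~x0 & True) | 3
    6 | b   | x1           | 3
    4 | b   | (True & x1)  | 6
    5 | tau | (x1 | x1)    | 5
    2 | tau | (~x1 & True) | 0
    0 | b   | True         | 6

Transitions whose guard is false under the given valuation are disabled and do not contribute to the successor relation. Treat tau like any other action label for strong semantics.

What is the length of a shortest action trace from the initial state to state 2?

Answer: 2

Trace:
Layered search for 2:
  depth 0: {0}
  depth 1: {3,6}
  depth 2: {2,4}
2 enters at depth 2; path b·b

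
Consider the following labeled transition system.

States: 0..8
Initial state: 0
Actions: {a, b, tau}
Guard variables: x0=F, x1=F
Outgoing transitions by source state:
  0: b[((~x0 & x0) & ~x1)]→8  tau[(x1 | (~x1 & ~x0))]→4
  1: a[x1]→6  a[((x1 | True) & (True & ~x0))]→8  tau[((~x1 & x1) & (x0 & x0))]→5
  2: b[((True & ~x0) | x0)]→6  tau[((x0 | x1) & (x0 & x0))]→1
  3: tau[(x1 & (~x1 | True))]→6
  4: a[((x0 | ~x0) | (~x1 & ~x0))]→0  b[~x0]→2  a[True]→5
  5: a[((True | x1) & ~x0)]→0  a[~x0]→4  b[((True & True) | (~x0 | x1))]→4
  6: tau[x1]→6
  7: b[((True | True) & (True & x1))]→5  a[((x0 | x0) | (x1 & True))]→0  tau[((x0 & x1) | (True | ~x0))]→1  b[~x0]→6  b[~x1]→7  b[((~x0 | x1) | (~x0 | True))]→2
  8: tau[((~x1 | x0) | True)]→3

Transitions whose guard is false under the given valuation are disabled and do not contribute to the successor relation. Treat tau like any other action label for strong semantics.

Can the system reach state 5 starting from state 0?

14 transition(s) survive guard evaluation.
depth 0: {0}
depth 1: {4}  cumulative {0,4}
depth 2: {2,5}  cumulative {0,2,4,5}
depth 3: {6}  cumulative {0,2,4,5,6}
Reach set: {0,2,4,5,6}
Path to 5: tau·a

Answer: REACHABLE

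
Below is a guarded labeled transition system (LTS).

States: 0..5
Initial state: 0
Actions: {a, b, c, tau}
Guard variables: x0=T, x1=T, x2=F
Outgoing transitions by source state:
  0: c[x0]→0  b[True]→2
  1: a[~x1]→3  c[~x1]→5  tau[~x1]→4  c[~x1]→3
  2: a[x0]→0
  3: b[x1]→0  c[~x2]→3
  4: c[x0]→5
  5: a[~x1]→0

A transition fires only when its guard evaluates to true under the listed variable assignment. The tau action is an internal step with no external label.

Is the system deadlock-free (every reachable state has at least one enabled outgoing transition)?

Answer: DEADLOCK-FREE

Trace:
Reach set: {0,2}
  0: b→2  c→0  [2 out]
  2: a→0  [1 out]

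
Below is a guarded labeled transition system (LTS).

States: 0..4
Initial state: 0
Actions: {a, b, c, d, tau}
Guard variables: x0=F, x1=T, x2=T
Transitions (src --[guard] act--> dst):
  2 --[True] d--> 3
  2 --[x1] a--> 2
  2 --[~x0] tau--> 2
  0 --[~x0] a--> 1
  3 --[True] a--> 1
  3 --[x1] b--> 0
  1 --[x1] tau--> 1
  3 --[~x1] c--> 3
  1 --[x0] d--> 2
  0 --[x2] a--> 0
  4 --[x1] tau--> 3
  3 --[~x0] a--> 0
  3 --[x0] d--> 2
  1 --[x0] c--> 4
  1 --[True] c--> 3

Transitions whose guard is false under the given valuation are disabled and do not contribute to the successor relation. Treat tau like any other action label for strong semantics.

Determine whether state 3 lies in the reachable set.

Answer: REACHABLE

Trace:
Guard filter leaves 11 enabled edge(s).
Layer 0: {0}
Layer 1: {1}  total {0,1}
Layer 2: {3}  total {0,1,3}
R = {0,1,3}
Path to 3: a·c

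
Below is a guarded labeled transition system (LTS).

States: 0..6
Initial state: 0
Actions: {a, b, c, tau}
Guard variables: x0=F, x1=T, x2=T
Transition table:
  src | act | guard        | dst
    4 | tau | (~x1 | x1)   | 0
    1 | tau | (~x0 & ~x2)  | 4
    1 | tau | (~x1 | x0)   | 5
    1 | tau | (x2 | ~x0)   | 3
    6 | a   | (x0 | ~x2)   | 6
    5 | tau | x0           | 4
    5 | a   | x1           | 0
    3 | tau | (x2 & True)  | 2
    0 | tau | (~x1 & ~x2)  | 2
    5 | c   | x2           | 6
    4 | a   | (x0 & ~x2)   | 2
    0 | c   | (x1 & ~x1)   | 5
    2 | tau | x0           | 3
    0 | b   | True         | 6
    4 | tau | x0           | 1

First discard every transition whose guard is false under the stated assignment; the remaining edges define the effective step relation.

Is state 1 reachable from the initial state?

Answer: UNREACHABLE

Trace:
After dropping false guards: 6 live edges.
Layer 0: {0}
Layer 1: {6}  now seen {0,6}
Reachable = {0,6}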